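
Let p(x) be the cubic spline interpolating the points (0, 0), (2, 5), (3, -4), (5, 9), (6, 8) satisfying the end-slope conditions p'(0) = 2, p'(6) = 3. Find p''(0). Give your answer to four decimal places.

Write m_i for p''(x_i). With h_i = 2, 1, 2, 1 and divided differences Δ_i = 5/2, -9, 13/2, -1, the continuity of p' gives the tridiagonal system
  2·m_0 + 6·m_1 + 1·m_2 = 6(Δ_1 - Δ_0) = -69
  1·m_1 + 6·m_2 + 2·m_3 = 6(Δ_2 - Δ_1) = 93
  2·m_2 + 6·m_3 + 1·m_4 = 6(Δ_3 - Δ_2) = -45
Clamped end conditions give two more equations: 2h_0·m_0 + h_0·m_1 = 6(Δ_0 - p'(0)) = 3 and h_3·m_3 + 2h_3·m_4 = 6(p'(6) - Δ_3) = 24.
Solving: m_0 = 3839/372, m_1 = -1780/93, m_2 = 4687/186, m_3 = -1816/93, m_4 = 2024/93.

10.3199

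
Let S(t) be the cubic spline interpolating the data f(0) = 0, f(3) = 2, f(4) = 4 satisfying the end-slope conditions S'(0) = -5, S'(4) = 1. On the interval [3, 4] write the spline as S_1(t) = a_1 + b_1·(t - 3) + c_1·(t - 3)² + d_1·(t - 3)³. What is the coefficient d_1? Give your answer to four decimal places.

Put σ_i = S'' at the i-th knot. Here h = (3, 1) and Δ = (2/3, 2), so the interior equations h_(i-1)·σ_(i-1) + 2(h_(i-1)+h_i)·σ_i + h_i·σ_(i+1) = 6(Δ_i − Δ_(i-1)) read
  3·σ_0 + 8·σ_1 + 1·σ_2 = 6(Δ_1 - Δ_0) = 8
Clamped end conditions give two more equations: 2h_0·σ_0 + h_0·σ_1 = 6(Δ_0 - S'(0)) = 34 and h_1·σ_1 + 2h_1·σ_2 = 6(S'(4) - Δ_1) = -6.
Forward elimination and back-substitution give σ_0 = 37/6, σ_1 = -1, σ_2 = -5/2.
On [3, 4], with S_1(t) = a_1 + b_1·(t - 3) + c_1·(t - 3)² + d_1·(t - 3)³: c_1 = σ_1/2 = -1/2, d_1 = (σ_2 - σ_1)/(6h_1) = -1/4, b_1 = Δ_1 - h_1(2σ_1 + σ_2)/6 = 11/4.

-0.2500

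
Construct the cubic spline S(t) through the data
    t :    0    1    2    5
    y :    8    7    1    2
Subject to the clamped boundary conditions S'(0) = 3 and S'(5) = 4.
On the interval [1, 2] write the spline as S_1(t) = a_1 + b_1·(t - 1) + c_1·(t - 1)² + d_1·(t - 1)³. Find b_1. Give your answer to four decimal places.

With m_i denoting the second derivative at x_i, h_i = 1, 1, 3, and Δ_i = (y_(i+1) − y_i)/h_i = -1, -6, 1/3:
  1·m_0 + 4·m_1 + 1·m_2 = 6(Δ_1 - Δ_0) = -30
  1·m_1 + 8·m_2 + 3·m_3 = 6(Δ_2 - Δ_1) = 38
Clamped end conditions give two more equations: 2h_0·m_0 + h_0·m_1 = 6(Δ_0 - S'(0)) = -24 and h_2·m_2 + 2h_2·m_3 = 6(S'(5) - Δ_2) = 22.
Forward elimination and back-substitution give m_0 = -252/29, m_1 = -192/29, m_2 = 150/29, m_3 = 94/87.
On [1, 2], with S_1(t) = a_1 + b_1·(t - 1) + c_1·(t - 1)² + d_1·(t - 1)³: c_1 = m_1/2 = -96/29, d_1 = (m_2 - m_1)/(6h_1) = 57/29, b_1 = Δ_1 - h_1(2m_1 + m_2)/6 = -135/29.

-4.6552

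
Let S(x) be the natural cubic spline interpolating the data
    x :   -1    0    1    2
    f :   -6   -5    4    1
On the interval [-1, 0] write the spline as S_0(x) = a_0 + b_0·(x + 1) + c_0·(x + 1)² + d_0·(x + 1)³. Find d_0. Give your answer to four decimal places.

With M_i denoting the second derivative at x_i, h_i = 1, 1, 1, and Δ_i = (y_(i+1) − y_i)/h_i = 1, 9, -3:
  1·M_0 + 4·M_1 + 1·M_2 = 6(Δ_1 - Δ_0) = 48
  1·M_1 + 4·M_2 + 1·M_3 = 6(Δ_2 - Δ_1) = -72
Natural end conditions: M_0 = M_3 = 0.
Forward elimination and back-substitution give M_0 = 0, M_1 = 88/5, M_2 = -112/5, M_3 = 0.
On [-1, 0], with S_0(x) = a_0 + b_0·(x + 1) + c_0·(x + 1)² + d_0·(x + 1)³: c_0 = M_0/2 = 0, d_0 = (M_1 - M_0)/(6h_0) = 44/15, b_0 = Δ_0 - h_0(2M_0 + M_1)/6 = -29/15.

2.9333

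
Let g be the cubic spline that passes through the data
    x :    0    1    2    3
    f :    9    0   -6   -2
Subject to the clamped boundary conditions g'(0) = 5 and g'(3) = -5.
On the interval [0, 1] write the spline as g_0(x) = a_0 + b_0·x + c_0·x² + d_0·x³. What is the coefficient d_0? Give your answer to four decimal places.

Let M_i = g''(x_i). Step sizes h_i = 1, 1, 1; slopes of the chords Δ_i = (y_(i+1) - y_i)/h_i = -9, -6, 4.
  1·M_0 + 4·M_1 + 1·M_2 = 6(Δ_1 - Δ_0) = 18
  1·M_1 + 4·M_2 + 1·M_3 = 6(Δ_2 - Δ_1) = 60
Clamped end conditions give two more equations: 2h_0·M_0 + h_0·M_1 = 6(Δ_0 - g'(0)) = -84 and h_2·M_2 + 2h_2·M_3 = 6(g'(3) - Δ_2) = -54.
Hence M_0 = -712/15, M_1 = 164/15, M_2 = 326/15, M_3 = -568/15.
On [0, 1], with g_0(x) = a_0 + b_0·x + c_0·x² + d_0·x³: c_0 = M_0/2 = -356/15, d_0 = (M_1 - M_0)/(6h_0) = 146/15, b_0 = Δ_0 - h_0(2M_0 + M_1)/6 = 5.

9.7333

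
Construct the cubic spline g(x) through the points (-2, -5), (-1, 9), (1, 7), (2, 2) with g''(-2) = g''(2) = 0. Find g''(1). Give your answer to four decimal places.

Write M_i for g''(x_i). With h_i = 1, 2, 1 and divided differences Δ_i = 14, -1, -5, the continuity of g' gives the tridiagonal system
  1·M_0 + 6·M_1 + 2·M_2 = 6(Δ_1 - Δ_0) = -90
  2·M_1 + 6·M_2 + 1·M_3 = 6(Δ_2 - Δ_1) = -24
Natural end conditions: M_0 = M_3 = 0.
Forward elimination and back-substitution give M_0 = 0, M_1 = -123/8, M_2 = 9/8, M_3 = 0.

1.1250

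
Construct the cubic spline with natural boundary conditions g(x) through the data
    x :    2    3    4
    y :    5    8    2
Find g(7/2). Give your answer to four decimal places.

5.8438

Put M_i = g'' at the i-th knot. Here h = (1, 1) and Δ = (3, -6), so the interior equations h_(i-1)·M_(i-1) + 2(h_(i-1)+h_i)·M_i + h_i·M_(i+1) = 6(Δ_i − Δ_(i-1)) read
  1·M_0 + 4·M_1 + 1·M_2 = 6(Δ_1 - Δ_0) = -54
Natural end conditions: M_0 = M_2 = 0.
Forward elimination and back-substitution give M_0 = 0, M_1 = -27/2, M_2 = 0.
On [3, 4], g(x) = 8 - 3/2·(x - 3) - 27/4·(x - 3)² + 9/4·(x - 3)³.
With (x - 3) = 1/2: g(7/2) = 187/32.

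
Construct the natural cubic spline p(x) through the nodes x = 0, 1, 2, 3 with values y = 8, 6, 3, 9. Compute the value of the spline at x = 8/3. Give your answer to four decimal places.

6.2691

With M_i denoting the second derivative at x_i, h_i = 1, 1, 1, and Δ_i = (y_(i+1) − y_i)/h_i = -2, -3, 6:
  1·M_0 + 4·M_1 + 1·M_2 = 6(Δ_1 - Δ_0) = -6
  1·M_1 + 4·M_2 + 1·M_3 = 6(Δ_2 - Δ_1) = 54
Natural end conditions: M_0 = M_3 = 0.
Forward elimination and back-substitution give M_0 = 0, M_1 = -26/5, M_2 = 74/5, M_3 = 0.
On [2, 3], p(x) = 3 + 16/15·(x - 2) + 37/5·(x - 2)² - 37/15·(x - 2)³.
With (x - 2) = 2/3: p(8/3) = 2539/405.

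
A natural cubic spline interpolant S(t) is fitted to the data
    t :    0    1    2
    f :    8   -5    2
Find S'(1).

Put M_i = S'' at the i-th knot. Here h = (1, 1) and Δ = (-13, 7), so the interior equations h_(i-1)·M_(i-1) + 2(h_(i-1)+h_i)·M_i + h_i·M_(i+1) = 6(Δ_i − Δ_(i-1)) read
  1·M_0 + 4·M_1 + 1·M_2 = 6(Δ_1 - Δ_0) = 120
Natural end conditions: M_0 = M_2 = 0.
Hence M_0 = 0, M_1 = 30, M_2 = 0.
On [1, 2], S'(t) = b_1 + 2c_1·(t - 1) + 3d_1·(t - 1)² with b_1 = Δ_1 - h_1(2M_1 + M_2)/6 = -3, c_1 = M_1/2 = 15, d_1 = (M_2 - M_1)/(6h_1) = -5. So S'(1) = -3.

-3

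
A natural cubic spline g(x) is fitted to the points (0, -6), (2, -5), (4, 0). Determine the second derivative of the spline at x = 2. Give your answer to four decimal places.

Write M_i for g''(x_i). With h_i = 2, 2 and divided differences Δ_i = 1/2, 5/2, the continuity of g' gives the tridiagonal system
  2·M_0 + 8·M_1 + 2·M_2 = 6(Δ_1 - Δ_0) = 12
Natural end conditions: M_0 = M_2 = 0.
Forward elimination and back-substitution give M_0 = 0, M_1 = 3/2, M_2 = 0.

1.5000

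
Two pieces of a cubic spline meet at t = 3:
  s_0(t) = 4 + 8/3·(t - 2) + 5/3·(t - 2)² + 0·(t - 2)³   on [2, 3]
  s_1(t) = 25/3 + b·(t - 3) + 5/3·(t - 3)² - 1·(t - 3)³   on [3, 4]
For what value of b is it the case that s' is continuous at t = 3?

6

s_0'(t) = 8/3 + 10/3·(t - 2) + 0·(t - 2)², so s_0'(3) = 6. On the right, s_1'(3) = b, so b = 6.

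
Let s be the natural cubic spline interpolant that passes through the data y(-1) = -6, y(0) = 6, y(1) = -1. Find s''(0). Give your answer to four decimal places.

With M_i denoting the second derivative at x_i, h_i = 1, 1, and Δ_i = (y_(i+1) − y_i)/h_i = 12, -7:
  1·M_0 + 4·M_1 + 1·M_2 = 6(Δ_1 - Δ_0) = -114
Natural end conditions: M_0 = M_2 = 0.
Forward elimination and back-substitution give M_0 = 0, M_1 = -57/2, M_2 = 0.

-28.5000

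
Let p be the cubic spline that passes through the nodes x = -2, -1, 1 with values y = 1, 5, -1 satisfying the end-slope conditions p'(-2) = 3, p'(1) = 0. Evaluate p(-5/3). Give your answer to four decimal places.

Write M_i for p''(x_i). With h_i = 1, 2 and divided differences Δ_i = 4, -3, the continuity of p' gives the tridiagonal system
  1·M_0 + 6·M_1 + 2·M_2 = 6(Δ_1 - Δ_0) = -42
Clamped end conditions give two more equations: 2h_0·M_0 + h_0·M_1 = 6(Δ_0 - p'(-2)) = 6 and h_1·M_1 + 2h_1·M_2 = 6(p'(1) - Δ_1) = 18.
Forward elimination and back-substitution give M_0 = 9, M_1 = -12, M_2 = 21/2.
On [-2, -1], p(x) = 1 + 3·(x + 2) + 9/2·(x + 2)² - 7/2·(x + 2)³.
With (x + 2) = 1/3: p(-5/3) = 64/27.

2.3704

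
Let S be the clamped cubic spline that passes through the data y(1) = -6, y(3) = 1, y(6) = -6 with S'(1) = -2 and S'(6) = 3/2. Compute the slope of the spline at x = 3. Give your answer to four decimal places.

2.0500

Write m_i for S''(x_i). With h_i = 2, 3 and divided differences Δ_i = 7/2, -7/3, the continuity of S' gives the tridiagonal system
  2·m_0 + 10·m_1 + 3·m_2 = 6(Δ_1 - Δ_0) = -35
Clamped end conditions give two more equations: 2h_0·m_0 + h_0·m_1 = 6(Δ_0 - S'(1)) = 33 and h_1·m_1 + 2h_1·m_2 = 6(S'(6) - Δ_1) = 23.
Solving the tridiagonal system: m_0 = 249/20, m_1 = -42/5, m_2 = 241/30.
On [3, 6], S'(x) = b_1 + 2c_1·(x - 3) + 3d_1·(x - 3)² with b_1 = Δ_1 - h_1(2m_1 + m_2)/6 = 41/20, c_1 = m_1/2 = -21/5, d_1 = (m_2 - m_1)/(6h_1) = 493/540. So S'(3) = 41/20.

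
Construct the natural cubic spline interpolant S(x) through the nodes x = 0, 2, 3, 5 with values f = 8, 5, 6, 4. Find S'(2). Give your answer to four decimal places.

With M_i denoting the second derivative at x_i, h_i = 2, 1, 2, and Δ_i = (y_(i+1) − y_i)/h_i = -3/2, 1, -1:
  2·M_0 + 6·M_1 + 1·M_2 = 6(Δ_1 - Δ_0) = 15
  1·M_1 + 6·M_2 + 2·M_3 = 6(Δ_2 - Δ_1) = -12
Natural end conditions: M_0 = M_3 = 0.
Forward elimination and back-substitution give M_0 = 0, M_1 = 102/35, M_2 = -87/35, M_3 = 0.
On [2, 3], S'(x) = b_1 + 2c_1·(x - 2) + 3d_1·(x - 2)² with b_1 = Δ_1 - h_1(2M_1 + M_2)/6 = 31/70, c_1 = M_1/2 = 51/35, d_1 = (M_2 - M_1)/(6h_1) = -9/10. So S'(2) = 31/70.

0.4429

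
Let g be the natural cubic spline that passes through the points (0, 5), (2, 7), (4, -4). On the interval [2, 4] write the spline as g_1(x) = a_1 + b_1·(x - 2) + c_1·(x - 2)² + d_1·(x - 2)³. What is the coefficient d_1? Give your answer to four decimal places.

0.4063

With m_i denoting the second derivative at x_i, h_i = 2, 2, and Δ_i = (y_(i+1) − y_i)/h_i = 1, -11/2:
  2·m_0 + 8·m_1 + 2·m_2 = 6(Δ_1 - Δ_0) = -39
Natural end conditions: m_0 = m_2 = 0.
Forward elimination and back-substitution give m_0 = 0, m_1 = -39/8, m_2 = 0.
On [2, 4], with g_1(x) = a_1 + b_1·(x - 2) + c_1·(x - 2)² + d_1·(x - 2)³: c_1 = m_1/2 = -39/16, d_1 = (m_2 - m_1)/(6h_1) = 13/32, b_1 = Δ_1 - h_1(2m_1 + m_2)/6 = -9/4.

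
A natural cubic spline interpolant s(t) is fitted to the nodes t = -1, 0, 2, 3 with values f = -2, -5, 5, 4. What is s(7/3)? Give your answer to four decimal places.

5.2685

Write M_i for s''(x_i). With h_i = 1, 2, 1 and divided differences Δ_i = -3, 5, -1, the continuity of s' gives the tridiagonal system
  1·M_0 + 6·M_1 + 2·M_2 = 6(Δ_1 - Δ_0) = 48
  2·M_1 + 6·M_2 + 1·M_3 = 6(Δ_2 - Δ_1) = -36
Natural end conditions: M_0 = M_3 = 0.
Solving the tridiagonal system: M_0 = 0, M_1 = 45/4, M_2 = -39/4, M_3 = 0.
On [2, 3], s(t) = 5 + 9/4·(t - 2) - 39/8·(t - 2)² + 13/8·(t - 2)³.
With (t - 2) = 1/3: s(7/3) = 569/108.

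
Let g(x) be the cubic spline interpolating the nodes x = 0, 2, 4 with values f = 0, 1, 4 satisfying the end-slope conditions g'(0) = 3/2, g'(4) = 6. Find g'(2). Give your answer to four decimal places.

-0.3750

Let m_i = g''(x_i). Step sizes h_i = 2, 2; slopes of the chords Δ_i = (y_(i+1) - y_i)/h_i = 1/2, 3/2.
  2·m_0 + 8·m_1 + 2·m_2 = 6(Δ_1 - Δ_0) = 6
Clamped end conditions give two more equations: 2h_0·m_0 + h_0·m_1 = 6(Δ_0 - g'(0)) = -6 and h_1·m_1 + 2h_1·m_2 = 6(g'(4) - Δ_1) = 27.
Forward elimination and back-substitution give m_0 = -9/8, m_1 = -3/4, m_2 = 57/8.
On [2, 4], g'(x) = b_1 + 2c_1·(x - 2) + 3d_1·(x - 2)² with b_1 = Δ_1 - h_1(2m_1 + m_2)/6 = -3/8, c_1 = m_1/2 = -3/8, d_1 = (m_2 - m_1)/(6h_1) = 21/32. So g'(2) = -3/8.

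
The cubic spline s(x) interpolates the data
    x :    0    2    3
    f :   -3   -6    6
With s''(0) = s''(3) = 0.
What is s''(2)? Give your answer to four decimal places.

Put M_i = s'' at the i-th knot. Here h = (2, 1) and Δ = (-3/2, 12), so the interior equations h_(i-1)·M_(i-1) + 2(h_(i-1)+h_i)·M_i + h_i·M_(i+1) = 6(Δ_i − Δ_(i-1)) read
  2·M_0 + 6·M_1 + 1·M_2 = 6(Δ_1 - Δ_0) = 81
Natural end conditions: M_0 = M_2 = 0.
Forward elimination and back-substitution give M_0 = 0, M_1 = 27/2, M_2 = 0.

13.5000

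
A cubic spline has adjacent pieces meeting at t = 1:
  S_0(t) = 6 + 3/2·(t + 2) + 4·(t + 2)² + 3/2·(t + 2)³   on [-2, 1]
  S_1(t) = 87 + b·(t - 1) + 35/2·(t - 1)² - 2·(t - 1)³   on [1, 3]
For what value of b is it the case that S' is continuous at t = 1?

66

S_0'(t) = 3/2 + 8·(t + 2) + 9/2·(t + 2)², so S_0'(1) = 66. On the right, S_1'(1) = b, so b = 66.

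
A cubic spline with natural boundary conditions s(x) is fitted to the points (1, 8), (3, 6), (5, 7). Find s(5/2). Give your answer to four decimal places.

Let M_i = s''(x_i). Step sizes h_i = 2, 2; slopes of the chords Δ_i = (y_(i+1) - y_i)/h_i = -1, 1/2.
  2·M_0 + 8·M_1 + 2·M_2 = 6(Δ_1 - Δ_0) = 9
Natural end conditions: M_0 = M_2 = 0.
Forward elimination and back-substitution give M_0 = 0, M_1 = 9/8, M_2 = 0.
On [1, 3], s(x) = 8 - 11/8·(x - 1) + 0·(x - 1)² + 3/32·(x - 1)³.
With (x - 1) = 3/2: s(5/2) = 1601/256.

6.2539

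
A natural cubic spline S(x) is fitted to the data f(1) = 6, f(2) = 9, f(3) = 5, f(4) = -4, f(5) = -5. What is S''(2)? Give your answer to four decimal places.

Let M_i = S''(x_i). Step sizes h_i = 1, 1, 1, 1; slopes of the chords Δ_i = (y_(i+1) - y_i)/h_i = 3, -4, -9, -1.
  1·M_0 + 4·M_1 + 1·M_2 = 6(Δ_1 - Δ_0) = -42
  1·M_1 + 4·M_2 + 1·M_3 = 6(Δ_2 - Δ_1) = -30
  1·M_2 + 4·M_3 + 1·M_4 = 6(Δ_3 - Δ_2) = 48
Natural end conditions: M_0 = M_4 = 0.
Hence M_0 = 0, M_1 = -33/4, M_2 = -9, M_3 = 57/4, M_4 = 0.

-8.2500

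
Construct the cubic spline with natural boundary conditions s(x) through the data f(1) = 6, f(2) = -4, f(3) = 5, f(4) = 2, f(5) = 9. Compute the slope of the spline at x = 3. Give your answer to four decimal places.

4.1250

With m_i denoting the second derivative at x_i, h_i = 1, 1, 1, 1, and Δ_i = (y_(i+1) − y_i)/h_i = -10, 9, -3, 7:
  1·m_0 + 4·m_1 + 1·m_2 = 6(Δ_1 - Δ_0) = 114
  1·m_1 + 4·m_2 + 1·m_3 = 6(Δ_2 - Δ_1) = -72
  1·m_2 + 4·m_3 + 1·m_4 = 6(Δ_3 - Δ_2) = 60
Natural end conditions: m_0 = m_4 = 0.
Solving: m_0 = 0, m_1 = 147/4, m_2 = -33, m_3 = 93/4, m_4 = 0.
On [3, 4], s'(x) = b_2 + 2c_2·(x - 3) + 3d_2·(x - 3)² with b_2 = Δ_2 - h_2(2m_2 + m_3)/6 = 33/8, c_2 = m_2/2 = -33/2, d_2 = (m_3 - m_2)/(6h_2) = 75/8. So s'(3) = 33/8.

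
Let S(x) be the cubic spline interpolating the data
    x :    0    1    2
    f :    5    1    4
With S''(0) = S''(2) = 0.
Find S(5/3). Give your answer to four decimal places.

2.4815

Write σ_i for S''(x_i). With h_i = 1, 1 and divided differences Δ_i = -4, 3, the continuity of S' gives the tridiagonal system
  1·σ_0 + 4·σ_1 + 1·σ_2 = 6(Δ_1 - Δ_0) = 42
Natural end conditions: σ_0 = σ_2 = 0.
Solving the tridiagonal system: σ_0 = 0, σ_1 = 21/2, σ_2 = 0.
On [1, 2], S(x) = 1 - 1/2·(x - 1) + 21/4·(x - 1)² - 7/4·(x - 1)³.
With (x - 1) = 2/3: S(5/3) = 67/27.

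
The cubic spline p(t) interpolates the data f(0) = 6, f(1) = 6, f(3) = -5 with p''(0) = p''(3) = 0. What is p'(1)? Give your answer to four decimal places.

-1.8333

Put M_i = p'' at the i-th knot. Here h = (1, 2) and Δ = (0, -11/2), so the interior equations h_(i-1)·M_(i-1) + 2(h_(i-1)+h_i)·M_i + h_i·M_(i+1) = 6(Δ_i − Δ_(i-1)) read
  1·M_0 + 6·M_1 + 2·M_2 = 6(Δ_1 - Δ_0) = -33
Natural end conditions: M_0 = M_2 = 0.
Solving the tridiagonal system: M_0 = 0, M_1 = -11/2, M_2 = 0.
On [1, 3], p'(t) = b_1 + 2c_1·(t - 1) + 3d_1·(t - 1)² with b_1 = Δ_1 - h_1(2M_1 + M_2)/6 = -11/6, c_1 = M_1/2 = -11/4, d_1 = (M_2 - M_1)/(6h_1) = 11/24. So p'(1) = -11/6.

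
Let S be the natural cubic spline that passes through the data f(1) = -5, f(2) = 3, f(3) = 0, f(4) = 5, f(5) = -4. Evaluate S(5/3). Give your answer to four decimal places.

Write σ_i for S''(x_i). With h_i = 1, 1, 1, 1 and divided differences Δ_i = 8, -3, 5, -9, the continuity of S' gives the tridiagonal system
  1·σ_0 + 4·σ_1 + 1·σ_2 = 6(Δ_1 - Δ_0) = -66
  1·σ_1 + 4·σ_2 + 1·σ_3 = 6(Δ_2 - Δ_1) = 48
  1·σ_2 + 4·σ_3 + 1·σ_4 = 6(Δ_3 - Δ_2) = -84
Natural end conditions: σ_0 = σ_4 = 0.
Forward elimination and back-substitution give σ_0 = 0, σ_1 = -633/28, σ_2 = 171/7, σ_3 = -759/28, σ_4 = 0.
On [1, 2], S(x) = -5 + 659/56·(x - 1) + 0·(x - 1)² - 211/56·(x - 1)³.
With (x - 1) = 2/3: S(5/3) = 1307/756.

1.7288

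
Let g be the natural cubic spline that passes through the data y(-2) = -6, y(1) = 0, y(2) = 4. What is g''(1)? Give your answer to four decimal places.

1.5000

Write σ_i for g''(x_i). With h_i = 3, 1 and divided differences Δ_i = 2, 4, the continuity of g' gives the tridiagonal system
  3·σ_0 + 8·σ_1 + 1·σ_2 = 6(Δ_1 - Δ_0) = 12
Natural end conditions: σ_0 = σ_2 = 0.
Solving the tridiagonal system: σ_0 = 0, σ_1 = 3/2, σ_2 = 0.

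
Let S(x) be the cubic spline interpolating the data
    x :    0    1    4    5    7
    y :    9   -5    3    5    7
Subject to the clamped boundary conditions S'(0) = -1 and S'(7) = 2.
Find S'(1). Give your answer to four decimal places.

-14.9909

Let σ_i = S''(x_i). Step sizes h_i = 1, 3, 1, 2; slopes of the chords Δ_i = (y_(i+1) - y_i)/h_i = -14, 8/3, 2, 1.
  1·σ_0 + 8·σ_1 + 3·σ_2 = 6(Δ_1 - Δ_0) = 100
  3·σ_1 + 8·σ_2 + 1·σ_3 = 6(Δ_2 - Δ_1) = -4
  1·σ_2 + 6·σ_3 + 2·σ_4 = 6(Δ_3 - Δ_2) = -6
Clamped end conditions give two more equations: 2h_0·σ_0 + h_0·σ_1 = 6(Δ_0 - S'(0)) = -78 and h_3·σ_3 + 2h_3·σ_4 = 6(S'(7) - Δ_3) = 6.
Solving the tridiagonal system: σ_0 = -2751/55, σ_1 = 1212/55, σ_2 = -289/33, σ_3 = -8/165, σ_4 = 503/330.
On [1, 4], S'(x) = b_1 + 2c_1·(x - 1) + 3d_1·(x - 1)² with b_1 = Δ_1 - h_1(2σ_1 + σ_2)/6 = -1649/110, c_1 = σ_1/2 = 606/55, d_1 = (σ_2 - σ_1)/(6h_1) = -5081/2970. So S'(1) = -1649/110.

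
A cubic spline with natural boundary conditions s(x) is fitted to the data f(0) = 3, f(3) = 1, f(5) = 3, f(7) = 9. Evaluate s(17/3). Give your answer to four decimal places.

Let m_i = s''(x_i). Step sizes h_i = 3, 2, 2; slopes of the chords Δ_i = (y_(i+1) - y_i)/h_i = -2/3, 1, 3.
  3·m_0 + 10·m_1 + 2·m_2 = 6(Δ_1 - Δ_0) = 10
  2·m_1 + 8·m_2 + 2·m_3 = 6(Δ_2 - Δ_1) = 12
Natural end conditions: m_0 = m_3 = 0.
Hence m_0 = 0, m_1 = 14/19, m_2 = 25/19, m_3 = 0.
On [5, 7], s(x) = 3 + 121/57·(x - 5) + 25/38·(x - 5)² - 25/228·(x - 5)³.
With (x - 5) = 2/3: s(17/3) = 7195/1539.

4.6751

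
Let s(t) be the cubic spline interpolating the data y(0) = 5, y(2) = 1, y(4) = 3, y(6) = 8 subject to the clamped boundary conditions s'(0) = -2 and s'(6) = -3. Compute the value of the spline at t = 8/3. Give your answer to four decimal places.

0.6296

Write M_i for s''(x_i). With h_i = 2, 2, 2 and divided differences Δ_i = -2, 1, 5/2, the continuity of s' gives the tridiagonal system
  2·M_0 + 8·M_1 + 2·M_2 = 6(Δ_1 - Δ_0) = 18
  2·M_1 + 8·M_2 + 2·M_3 = 6(Δ_2 - Δ_1) = 9
Clamped end conditions give two more equations: 2h_0·M_0 + h_0·M_1 = 6(Δ_0 - s'(0)) = 0 and h_2·M_2 + 2h_2·M_3 = 6(s'(6) - Δ_2) = -33.
Solving: M_0 = -5/6, M_1 = 5/3, M_2 = 19/6, M_3 = -59/6.
On [2, 4], s(t) = 1 - 7/6·(t - 2) + 5/6·(t - 2)² + 1/8·(t - 2)³.
With (t - 2) = 2/3: s(8/3) = 17/27.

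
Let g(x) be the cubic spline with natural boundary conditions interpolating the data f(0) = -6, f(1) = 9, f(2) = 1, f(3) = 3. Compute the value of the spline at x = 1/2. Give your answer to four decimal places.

Write m_i for g''(x_i). With h_i = 1, 1, 1 and divided differences Δ_i = 15, -8, 2, the continuity of g' gives the tridiagonal system
  1·m_0 + 4·m_1 + 1·m_2 = 6(Δ_1 - Δ_0) = -138
  1·m_1 + 4·m_2 + 1·m_3 = 6(Δ_2 - Δ_1) = 60
Natural end conditions: m_0 = m_3 = 0.
Hence m_0 = 0, m_1 = -204/5, m_2 = 126/5, m_3 = 0.
On [0, 1], g(x) = -6 + 109/5·x + 0·x² - 34/5·x³.
With x = 1/2: g(1/2) = 81/20.

4.0500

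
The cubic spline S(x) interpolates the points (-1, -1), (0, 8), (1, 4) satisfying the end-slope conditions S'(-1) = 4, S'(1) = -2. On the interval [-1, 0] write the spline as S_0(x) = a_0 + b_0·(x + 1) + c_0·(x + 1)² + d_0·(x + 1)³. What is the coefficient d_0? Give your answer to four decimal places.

-10.7500

With σ_i denoting the second derivative at x_i, h_i = 1, 1, and Δ_i = (y_(i+1) − y_i)/h_i = 9, -4:
  1·σ_0 + 4·σ_1 + 1·σ_2 = 6(Δ_1 - Δ_0) = -78
Clamped end conditions give two more equations: 2h_0·σ_0 + h_0·σ_1 = 6(Δ_0 - S'(-1)) = 30 and h_1·σ_1 + 2h_1·σ_2 = 6(S'(1) - Δ_1) = 12.
Solving the tridiagonal system: σ_0 = 63/2, σ_1 = -33, σ_2 = 45/2.
On [-1, 0], with S_0(x) = a_0 + b_0·(x + 1) + c_0·(x + 1)² + d_0·(x + 1)³: c_0 = σ_0/2 = 63/4, d_0 = (σ_1 - σ_0)/(6h_0) = -43/4, b_0 = Δ_0 - h_0(2σ_0 + σ_1)/6 = 4.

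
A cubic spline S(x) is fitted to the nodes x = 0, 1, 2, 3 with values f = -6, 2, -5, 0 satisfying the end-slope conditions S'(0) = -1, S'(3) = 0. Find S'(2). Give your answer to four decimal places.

-1.8667

Put m_i = S'' at the i-th knot. Here h = (1, 1, 1) and Δ = (8, -7, 5), so the interior equations h_(i-1)·m_(i-1) + 2(h_(i-1)+h_i)·m_i + h_i·m_(i+1) = 6(Δ_i − Δ_(i-1)) read
  1·m_0 + 4·m_1 + 1·m_2 = 6(Δ_1 - Δ_0) = -90
  1·m_1 + 4·m_2 + 1·m_3 = 6(Δ_2 - Δ_1) = 72
Clamped end conditions give two more equations: 2h_0·m_0 + h_0·m_1 = 6(Δ_0 - S'(0)) = 54 and h_2·m_2 + 2h_2·m_3 = 6(S'(3) - Δ_2) = -30.
Solving the tridiagonal system: m_0 = 736/15, m_1 = -662/15, m_2 = 562/15, m_3 = -506/15.
On [2, 3], S'(x) = b_2 + 2c_2·(x - 2) + 3d_2·(x - 2)² with b_2 = Δ_2 - h_2(2m_2 + m_3)/6 = -28/15, c_2 = m_2/2 = 281/15, d_2 = (m_3 - m_2)/(6h_2) = -178/15. So S'(2) = -28/15.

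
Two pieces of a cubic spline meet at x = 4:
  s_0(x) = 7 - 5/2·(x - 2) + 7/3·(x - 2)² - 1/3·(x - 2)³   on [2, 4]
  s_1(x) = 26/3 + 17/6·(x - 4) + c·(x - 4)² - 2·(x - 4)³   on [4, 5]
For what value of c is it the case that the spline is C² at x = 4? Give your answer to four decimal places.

s_0''(x) = 14/3 - 2·(x - 2), so s_0''(4) = 2/3. On the right, s_1''(4) = 2c, so c = 1/3.

0.3333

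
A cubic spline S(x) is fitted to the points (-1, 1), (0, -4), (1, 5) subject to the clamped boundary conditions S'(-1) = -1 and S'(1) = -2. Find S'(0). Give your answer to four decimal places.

With M_i denoting the second derivative at x_i, h_i = 1, 1, and Δ_i = (y_(i+1) − y_i)/h_i = -5, 9:
  1·M_0 + 4·M_1 + 1·M_2 = 6(Δ_1 - Δ_0) = 84
Clamped end conditions give two more equations: 2h_0·M_0 + h_0·M_1 = 6(Δ_0 - S'(-1)) = -24 and h_1·M_1 + 2h_1·M_2 = 6(S'(1) - Δ_1) = -66.
Solving the tridiagonal system: M_0 = -67/2, M_1 = 43, M_2 = -109/2.
On [0, 1], S'(x) = b_1 + 2c_1·x + 3d_1·x² with b_1 = Δ_1 - h_1(2M_1 + M_2)/6 = 15/4, c_1 = M_1/2 = 43/2, d_1 = (M_2 - M_1)/(6h_1) = -65/4. So S'(0) = 15/4.

3.7500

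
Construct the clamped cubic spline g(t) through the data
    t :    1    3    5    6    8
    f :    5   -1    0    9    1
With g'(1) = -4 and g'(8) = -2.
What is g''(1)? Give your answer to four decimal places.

Put m_i = g'' at the i-th knot. Here h = (2, 2, 1, 2) and Δ = (-3, 1/2, 9, -4), so the interior equations h_(i-1)·m_(i-1) + 2(h_(i-1)+h_i)·m_i + h_i·m_(i+1) = 6(Δ_i − Δ_(i-1)) read
  2·m_0 + 8·m_1 + 2·m_2 = 6(Δ_1 - Δ_0) = 21
  2·m_1 + 6·m_2 + 1·m_3 = 6(Δ_2 - Δ_1) = 51
  1·m_2 + 6·m_3 + 2·m_4 = 6(Δ_3 - Δ_2) = -78
Clamped end conditions give two more equations: 2h_0·m_0 + h_0·m_1 = 6(Δ_0 - g'(1)) = 6 and h_3·m_3 + 2h_3·m_4 = 6(g'(8) - Δ_3) = 12.
Hence m_0 = 235/122, m_1 = -52/61, m_2 = 731/61, m_3 = -1171/61, m_4 = 1537/122.

1.9262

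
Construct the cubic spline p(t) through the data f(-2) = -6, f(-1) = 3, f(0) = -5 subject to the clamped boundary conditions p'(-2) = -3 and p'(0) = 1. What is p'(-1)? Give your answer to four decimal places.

Write M_i for p''(x_i). With h_i = 1, 1 and divided differences Δ_i = 9, -8, the continuity of p' gives the tridiagonal system
  1·M_0 + 4·M_1 + 1·M_2 = 6(Δ_1 - Δ_0) = -102
Clamped end conditions give two more equations: 2h_0·M_0 + h_0·M_1 = 6(Δ_0 - p'(-2)) = 72 and h_1·M_1 + 2h_1·M_2 = 6(p'(0) - Δ_1) = 54.
Solving the tridiagonal system: M_0 = 127/2, M_1 = -55, M_2 = 109/2.
On [-1, 0], p'(t) = b_1 + 2c_1·(t + 1) + 3d_1·(t + 1)² with b_1 = Δ_1 - h_1(2M_1 + M_2)/6 = 5/4, c_1 = M_1/2 = -55/2, d_1 = (M_2 - M_1)/(6h_1) = 73/4. So p'(-1) = 5/4.

1.2500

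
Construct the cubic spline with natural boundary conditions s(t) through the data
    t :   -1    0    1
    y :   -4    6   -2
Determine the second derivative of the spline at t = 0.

Write σ_i for s''(x_i). With h_i = 1, 1 and divided differences Δ_i = 10, -8, the continuity of s' gives the tridiagonal system
  1·σ_0 + 4·σ_1 + 1·σ_2 = 6(Δ_1 - Δ_0) = -108
Natural end conditions: σ_0 = σ_2 = 0.
Forward elimination and back-substitution give σ_0 = 0, σ_1 = -27, σ_2 = 0.

-27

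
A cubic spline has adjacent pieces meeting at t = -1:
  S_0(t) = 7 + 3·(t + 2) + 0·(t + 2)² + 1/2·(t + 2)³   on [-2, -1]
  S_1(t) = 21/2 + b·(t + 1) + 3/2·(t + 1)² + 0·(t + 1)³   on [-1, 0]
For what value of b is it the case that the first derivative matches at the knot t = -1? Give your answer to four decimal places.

4.5000

S_0'(t) = 3 + 0·(t + 2) + 3/2·(t + 2)², so S_0'(-1) = 9/2. On the right, S_1'(-1) = b, so b = 9/2.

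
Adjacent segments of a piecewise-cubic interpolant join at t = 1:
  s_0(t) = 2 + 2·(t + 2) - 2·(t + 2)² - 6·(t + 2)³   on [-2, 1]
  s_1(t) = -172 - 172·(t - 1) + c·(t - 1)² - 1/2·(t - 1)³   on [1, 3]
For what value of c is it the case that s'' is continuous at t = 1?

s_0''(t) = -4 - 36·(t + 2), so s_0''(1) = -112. On the right, s_1''(1) = 2c, so c = -56.

-56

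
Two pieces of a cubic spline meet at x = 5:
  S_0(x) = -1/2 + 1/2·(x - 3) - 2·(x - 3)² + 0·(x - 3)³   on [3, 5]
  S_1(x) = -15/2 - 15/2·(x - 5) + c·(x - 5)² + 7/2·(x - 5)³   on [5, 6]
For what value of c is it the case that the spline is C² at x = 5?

-2

S_0''(x) = -4 + 0·(x - 3), so S_0''(5) = -4. On the right, S_1''(5) = 2c, so c = -2.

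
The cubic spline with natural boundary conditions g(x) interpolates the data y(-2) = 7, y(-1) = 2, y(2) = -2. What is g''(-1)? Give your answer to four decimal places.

With σ_i denoting the second derivative at x_i, h_i = 1, 3, and Δ_i = (y_(i+1) − y_i)/h_i = -5, -4/3:
  1·σ_0 + 8·σ_1 + 3·σ_2 = 6(Δ_1 - Δ_0) = 22
Natural end conditions: σ_0 = σ_2 = 0.
Forward elimination and back-substitution give σ_0 = 0, σ_1 = 11/4, σ_2 = 0.

2.7500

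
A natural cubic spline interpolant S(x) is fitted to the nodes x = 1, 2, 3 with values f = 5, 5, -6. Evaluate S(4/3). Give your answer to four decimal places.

With M_i denoting the second derivative at x_i, h_i = 1, 1, and Δ_i = (y_(i+1) − y_i)/h_i = 0, -11:
  1·M_0 + 4·M_1 + 1·M_2 = 6(Δ_1 - Δ_0) = -66
Natural end conditions: M_0 = M_2 = 0.
Solving: M_0 = 0, M_1 = -33/2, M_2 = 0.
On [1, 2], S(x) = 5 + 11/4·(x - 1) + 0·(x - 1)² - 11/4·(x - 1)³.
With (x - 1) = 1/3: S(4/3) = 157/27.

5.8148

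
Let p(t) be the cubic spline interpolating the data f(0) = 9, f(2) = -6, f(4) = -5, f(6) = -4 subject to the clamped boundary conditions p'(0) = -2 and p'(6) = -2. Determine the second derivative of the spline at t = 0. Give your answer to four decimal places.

-13.1000

Let m_i = p''(x_i). Step sizes h_i = 2, 2, 2; slopes of the chords Δ_i = (y_(i+1) - y_i)/h_i = -15/2, 1/2, 1/2.
  2·m_0 + 8·m_1 + 2·m_2 = 6(Δ_1 - Δ_0) = 48
  2·m_1 + 8·m_2 + 2·m_3 = 6(Δ_2 - Δ_1) = 0
Clamped end conditions give two more equations: 2h_0·m_0 + h_0·m_1 = 6(Δ_0 - p'(0)) = -33 and h_2·m_2 + 2h_2·m_3 = 6(p'(6) - Δ_2) = -15.
Solving the tridiagonal system: m_0 = -131/10, m_1 = 97/10, m_2 = -17/10, m_3 = -29/10.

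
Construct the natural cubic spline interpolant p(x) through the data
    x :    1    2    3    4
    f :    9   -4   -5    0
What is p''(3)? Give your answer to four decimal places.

Put M_i = p'' at the i-th knot. Here h = (1, 1, 1) and Δ = (-13, -1, 5), so the interior equations h_(i-1)·M_(i-1) + 2(h_(i-1)+h_i)·M_i + h_i·M_(i+1) = 6(Δ_i − Δ_(i-1)) read
  1·M_0 + 4·M_1 + 1·M_2 = 6(Δ_1 - Δ_0) = 72
  1·M_1 + 4·M_2 + 1·M_3 = 6(Δ_2 - Δ_1) = 36
Natural end conditions: M_0 = M_3 = 0.
Forward elimination and back-substitution give M_0 = 0, M_1 = 84/5, M_2 = 24/5, M_3 = 0.

4.8000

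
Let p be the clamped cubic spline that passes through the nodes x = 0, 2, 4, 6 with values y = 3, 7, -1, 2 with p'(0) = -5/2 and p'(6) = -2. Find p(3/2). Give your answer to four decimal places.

With m_i denoting the second derivative at x_i, h_i = 2, 2, 2, and Δ_i = (y_(i+1) − y_i)/h_i = 2, -4, 3/2:
  2·m_0 + 8·m_1 + 2·m_2 = 6(Δ_1 - Δ_0) = -36
  2·m_1 + 8·m_2 + 2·m_3 = 6(Δ_2 - Δ_1) = 33
Clamped end conditions give two more equations: 2h_0·m_0 + h_0·m_1 = 6(Δ_0 - p'(0)) = 27 and h_2·m_2 + 2h_2·m_3 = 6(p'(6) - Δ_2) = -21.
Solving the tridiagonal system: m_0 = 347/30, m_1 = -289/30, m_2 = 269/30, m_3 = -146/15.
On [0, 2], p(x) = 3 - 5/2·x + 347/60·x² - 53/30·x³.
With x = 3/2: p(3/2) = 63/10.

6.3000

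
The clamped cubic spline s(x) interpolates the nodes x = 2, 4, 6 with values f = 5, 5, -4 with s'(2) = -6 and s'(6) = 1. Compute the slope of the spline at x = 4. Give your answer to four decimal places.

With m_i denoting the second derivative at x_i, h_i = 2, 2, and Δ_i = (y_(i+1) − y_i)/h_i = 0, -9/2:
  2·m_0 + 8·m_1 + 2·m_2 = 6(Δ_1 - Δ_0) = -27
Clamped end conditions give two more equations: 2h_0·m_0 + h_0·m_1 = 6(Δ_0 - s'(2)) = 36 and h_1·m_1 + 2h_1·m_2 = 6(s'(6) - Δ_1) = 33.
Solving: m_0 = 113/8, m_1 = -41/4, m_2 = 107/8.
On [4, 6], s'(x) = b_1 + 2c_1·(x - 4) + 3d_1·(x - 4)² with b_1 = Δ_1 - h_1(2m_1 + m_2)/6 = -17/8, c_1 = m_1/2 = -41/8, d_1 = (m_2 - m_1)/(6h_1) = 63/32. So s'(4) = -17/8.

-2.1250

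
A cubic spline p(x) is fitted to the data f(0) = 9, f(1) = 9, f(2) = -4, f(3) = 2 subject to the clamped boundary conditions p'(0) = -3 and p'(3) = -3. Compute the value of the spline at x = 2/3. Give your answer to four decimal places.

10.0222

With m_i denoting the second derivative at x_i, h_i = 1, 1, 1, and Δ_i = (y_(i+1) − y_i)/h_i = 0, -13, 6:
  1·m_0 + 4·m_1 + 1·m_2 = 6(Δ_1 - Δ_0) = -78
  1·m_1 + 4·m_2 + 1·m_3 = 6(Δ_2 - Δ_1) = 114
Clamped end conditions give two more equations: 2h_0·m_0 + h_0·m_1 = 6(Δ_0 - p'(0)) = 18 and h_2·m_2 + 2h_2·m_3 = 6(p'(3) - Δ_2) = -54.
Hence m_0 = 144/5, m_1 = -198/5, m_2 = 258/5, m_3 = -264/5.
On [0, 1], p(x) = 9 - 3·x + 72/5·x² - 57/5·x³.
With x = 2/3: p(2/3) = 451/45.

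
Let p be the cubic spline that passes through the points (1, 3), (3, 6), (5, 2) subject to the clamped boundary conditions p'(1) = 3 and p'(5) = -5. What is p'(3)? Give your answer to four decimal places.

0.1250

Let M_i = p''(x_i). Step sizes h_i = 2, 2; slopes of the chords Δ_i = (y_(i+1) - y_i)/h_i = 3/2, -2.
  2·M_0 + 8·M_1 + 2·M_2 = 6(Δ_1 - Δ_0) = -21
Clamped end conditions give two more equations: 2h_0·M_0 + h_0·M_1 = 6(Δ_0 - p'(1)) = -9 and h_1·M_1 + 2h_1·M_2 = 6(p'(5) - Δ_1) = -18.
Forward elimination and back-substitution give M_0 = -13/8, M_1 = -5/4, M_2 = -31/8.
On [3, 5], p'(t) = b_1 + 2c_1·(t - 3) + 3d_1·(t - 3)² with b_1 = Δ_1 - h_1(2M_1 + M_2)/6 = 1/8, c_1 = M_1/2 = -5/8, d_1 = (M_2 - M_1)/(6h_1) = -7/32. So p'(3) = 1/8.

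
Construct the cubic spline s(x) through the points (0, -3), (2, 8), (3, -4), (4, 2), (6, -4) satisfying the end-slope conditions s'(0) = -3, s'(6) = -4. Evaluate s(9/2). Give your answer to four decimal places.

3.2961

Let M_i = s''(x_i). Step sizes h_i = 2, 1, 1, 2; slopes of the chords Δ_i = (y_(i+1) - y_i)/h_i = 11/2, -12, 6, -3.
  2·M_0 + 6·M_1 + 1·M_2 = 6(Δ_1 - Δ_0) = -105
  1·M_1 + 4·M_2 + 1·M_3 = 6(Δ_2 - Δ_1) = 108
  1·M_2 + 6·M_3 + 2·M_4 = 6(Δ_3 - Δ_2) = -54
Clamped end conditions give two more equations: 2h_0·M_0 + h_0·M_1 = 6(Δ_0 - s'(0)) = 51 and h_3·M_3 + 2h_3·M_4 = 6(s'(6) - Δ_3) = -6.
Hence M_0 = 3577/120, M_1 = -2047/60, M_2 = 481/12, M_3 = -1093/60, M_4 = 913/120.
On [4, 6], s(x) = 2 + 793/120·(x - 4) - 1093/120·(x - 4)² + 1033/480·(x - 4)³.
With (x - 4) = 1/2: s(9/2) = 4219/1280.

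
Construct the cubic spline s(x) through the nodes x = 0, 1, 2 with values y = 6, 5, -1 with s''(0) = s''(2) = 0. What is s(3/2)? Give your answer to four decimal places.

2.4688

With m_i denoting the second derivative at x_i, h_i = 1, 1, and Δ_i = (y_(i+1) − y_i)/h_i = -1, -6:
  1·m_0 + 4·m_1 + 1·m_2 = 6(Δ_1 - Δ_0) = -30
Natural end conditions: m_0 = m_2 = 0.
Solving the tridiagonal system: m_0 = 0, m_1 = -15/2, m_2 = 0.
On [1, 2], s(x) = 5 - 7/2·(x - 1) - 15/4·(x - 1)² + 5/4·(x - 1)³.
With (x - 1) = 1/2: s(3/2) = 79/32.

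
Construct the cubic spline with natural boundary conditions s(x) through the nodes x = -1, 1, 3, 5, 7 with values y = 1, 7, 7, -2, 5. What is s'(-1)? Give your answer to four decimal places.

3.3393

Let M_i = s''(x_i). Step sizes h_i = 2, 2, 2, 2; slopes of the chords Δ_i = (y_(i+1) - y_i)/h_i = 3, 0, -9/2, 7/2.
  2·M_0 + 8·M_1 + 2·M_2 = 6(Δ_1 - Δ_0) = -18
  2·M_1 + 8·M_2 + 2·M_3 = 6(Δ_2 - Δ_1) = -27
  2·M_2 + 8·M_3 + 2·M_4 = 6(Δ_3 - Δ_2) = 48
Natural end conditions: M_0 = M_4 = 0.
Solving the tridiagonal system: M_0 = 0, M_1 = -57/56, M_2 = -69/14, M_3 = 405/56, M_4 = 0.
On [-1, 1], s'(x) = b_0 + 2c_0·(x + 1) + 3d_0·(x + 1)² with b_0 = Δ_0 - h_0(2M_0 + M_1)/6 = 187/56, c_0 = M_0/2 = 0, d_0 = (M_1 - M_0)/(6h_0) = -19/224. So s'(-1) = 187/56.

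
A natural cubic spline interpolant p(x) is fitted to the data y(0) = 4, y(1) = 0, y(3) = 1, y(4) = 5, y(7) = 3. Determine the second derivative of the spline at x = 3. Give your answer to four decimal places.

With M_i denoting the second derivative at x_i, h_i = 1, 2, 1, 3, and Δ_i = (y_(i+1) − y_i)/h_i = -4, 1/2, 4, -2/3:
  1·M_0 + 6·M_1 + 2·M_2 = 6(Δ_1 - Δ_0) = 27
  2·M_1 + 6·M_2 + 1·M_3 = 6(Δ_2 - Δ_1) = 21
  1·M_2 + 8·M_3 + 3·M_4 = 6(Δ_3 - Δ_2) = -28
Natural end conditions: M_0 = M_4 = 0.
Solving: M_0 = 0, M_1 = 877/250, M_2 = 372/125, M_3 = -484/125, M_4 = 0.

2.9760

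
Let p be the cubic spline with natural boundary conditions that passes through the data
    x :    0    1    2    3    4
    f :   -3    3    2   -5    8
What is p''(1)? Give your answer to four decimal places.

Let M_i = p''(x_i). Step sizes h_i = 1, 1, 1, 1; slopes of the chords Δ_i = (y_(i+1) - y_i)/h_i = 6, -1, -7, 13.
  1·M_0 + 4·M_1 + 1·M_2 = 6(Δ_1 - Δ_0) = -42
  1·M_1 + 4·M_2 + 1·M_3 = 6(Δ_2 - Δ_1) = -36
  1·M_2 + 4·M_3 + 1·M_4 = 6(Δ_3 - Δ_2) = 120
Natural end conditions: M_0 = M_4 = 0.
Solving: M_0 = 0, M_1 = -183/28, M_2 = -111/7, M_3 = 951/28, M_4 = 0.

-6.5357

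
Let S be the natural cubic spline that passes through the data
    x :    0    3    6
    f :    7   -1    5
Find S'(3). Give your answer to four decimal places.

Write M_i for S''(x_i). With h_i = 3, 3 and divided differences Δ_i = -8/3, 2, the continuity of S' gives the tridiagonal system
  3·M_0 + 12·M_1 + 3·M_2 = 6(Δ_1 - Δ_0) = 28
Natural end conditions: M_0 = M_2 = 0.
Solving: M_0 = 0, M_1 = 7/3, M_2 = 0.
On [3, 6], S'(x) = b_1 + 2c_1·(x - 3) + 3d_1·(x - 3)² with b_1 = Δ_1 - h_1(2M_1 + M_2)/6 = -1/3, c_1 = M_1/2 = 7/6, d_1 = (M_2 - M_1)/(6h_1) = -7/54. So S'(3) = -1/3.

-0.3333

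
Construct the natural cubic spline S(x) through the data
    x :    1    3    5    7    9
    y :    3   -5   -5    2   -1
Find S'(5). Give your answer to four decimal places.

2.8750

With σ_i denoting the second derivative at x_i, h_i = 2, 2, 2, 2, and Δ_i = (y_(i+1) − y_i)/h_i = -4, 0, 7/2, -3/2:
  2·σ_0 + 8·σ_1 + 2·σ_2 = 6(Δ_1 - Δ_0) = 24
  2·σ_1 + 8·σ_2 + 2·σ_3 = 6(Δ_2 - Δ_1) = 21
  2·σ_2 + 8·σ_3 + 2·σ_4 = 6(Δ_3 - Δ_2) = -30
Natural end conditions: σ_0 = σ_4 = 0.
Forward elimination and back-substitution give σ_0 = 0, σ_1 = 123/56, σ_2 = 45/14, σ_3 = -255/56, σ_4 = 0.
On [5, 7], S'(x) = b_2 + 2c_2·(x - 5) + 3d_2·(x - 5)² with b_2 = Δ_2 - h_2(2σ_2 + σ_3)/6 = 23/8, c_2 = σ_2/2 = 45/28, d_2 = (σ_3 - σ_2)/(6h_2) = -145/224. So S'(5) = 23/8.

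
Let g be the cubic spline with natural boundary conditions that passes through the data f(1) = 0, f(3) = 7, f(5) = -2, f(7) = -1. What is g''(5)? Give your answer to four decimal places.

Put M_i = g'' at the i-th knot. Here h = (2, 2, 2) and Δ = (7/2, -9/2, 1/2), so the interior equations h_(i-1)·M_(i-1) + 2(h_(i-1)+h_i)·M_i + h_i·M_(i+1) = 6(Δ_i − Δ_(i-1)) read
  2·M_0 + 8·M_1 + 2·M_2 = 6(Δ_1 - Δ_0) = -48
  2·M_1 + 8·M_2 + 2·M_3 = 6(Δ_2 - Δ_1) = 30
Natural end conditions: M_0 = M_3 = 0.
Solving the tridiagonal system: M_0 = 0, M_1 = -37/5, M_2 = 28/5, M_3 = 0.

5.6000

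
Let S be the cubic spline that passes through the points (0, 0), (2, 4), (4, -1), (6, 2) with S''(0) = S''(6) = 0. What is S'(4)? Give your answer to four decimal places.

-1.2333

Let m_i = S''(x_i). Step sizes h_i = 2, 2, 2; slopes of the chords Δ_i = (y_(i+1) - y_i)/h_i = 2, -5/2, 3/2.
  2·m_0 + 8·m_1 + 2·m_2 = 6(Δ_1 - Δ_0) = -27
  2·m_1 + 8·m_2 + 2·m_3 = 6(Δ_2 - Δ_1) = 24
Natural end conditions: m_0 = m_3 = 0.
Hence m_0 = 0, m_1 = -22/5, m_2 = 41/10, m_3 = 0.
On [4, 6], S'(t) = b_2 + 2c_2·(t - 4) + 3d_2·(t - 4)² with b_2 = Δ_2 - h_2(2m_2 + m_3)/6 = -37/30, c_2 = m_2/2 = 41/20, d_2 = (m_3 - m_2)/(6h_2) = -41/120. So S'(4) = -37/30.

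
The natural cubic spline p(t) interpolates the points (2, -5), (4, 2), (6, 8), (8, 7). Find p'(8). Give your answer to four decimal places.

-1.4000

Write M_i for p''(x_i). With h_i = 2, 2, 2 and divided differences Δ_i = 7/2, 3, -1/2, the continuity of p' gives the tridiagonal system
  2·M_0 + 8·M_1 + 2·M_2 = 6(Δ_1 - Δ_0) = -3
  2·M_1 + 8·M_2 + 2·M_3 = 6(Δ_2 - Δ_1) = -21
Natural end conditions: M_0 = M_3 = 0.
Hence M_0 = 0, M_1 = 3/10, M_2 = -27/10, M_3 = 0.
On [6, 8], p'(t) = b_2 + 2c_2·(t - 6) + 3d_2·(t - 6)² with b_2 = Δ_2 - h_2(2M_2 + M_3)/6 = 13/10, c_2 = M_2/2 = -27/20, d_2 = (M_3 - M_2)/(6h_2) = 9/40. So p'(8) = -7/5.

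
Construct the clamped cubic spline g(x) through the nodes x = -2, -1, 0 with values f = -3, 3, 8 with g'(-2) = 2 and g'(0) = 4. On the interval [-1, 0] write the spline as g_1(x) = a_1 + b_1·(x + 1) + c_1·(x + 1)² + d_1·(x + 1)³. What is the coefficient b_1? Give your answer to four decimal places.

6.7500

Put M_i = g'' at the i-th knot. Here h = (1, 1) and Δ = (6, 5), so the interior equations h_(i-1)·M_(i-1) + 2(h_(i-1)+h_i)·M_i + h_i·M_(i+1) = 6(Δ_i − Δ_(i-1)) read
  1·M_0 + 4·M_1 + 1·M_2 = 6(Δ_1 - Δ_0) = -6
Clamped end conditions give two more equations: 2h_0·M_0 + h_0·M_1 = 6(Δ_0 - g'(-2)) = 24 and h_1·M_1 + 2h_1·M_2 = 6(g'(0) - Δ_1) = -6.
Forward elimination and back-substitution give M_0 = 29/2, M_1 = -5, M_2 = -1/2.
On [-1, 0], with g_1(x) = a_1 + b_1·(x + 1) + c_1·(x + 1)² + d_1·(x + 1)³: c_1 = M_1/2 = -5/2, d_1 = (M_2 - M_1)/(6h_1) = 3/4, b_1 = Δ_1 - h_1(2M_1 + M_2)/6 = 27/4.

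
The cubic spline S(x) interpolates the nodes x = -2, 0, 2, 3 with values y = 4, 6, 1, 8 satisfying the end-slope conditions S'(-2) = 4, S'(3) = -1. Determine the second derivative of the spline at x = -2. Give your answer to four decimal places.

Let σ_i = S''(x_i). Step sizes h_i = 2, 2, 1; slopes of the chords Δ_i = (y_(i+1) - y_i)/h_i = 1, -5/2, 7.
  2·σ_0 + 8·σ_1 + 2·σ_2 = 6(Δ_1 - Δ_0) = -21
  2·σ_1 + 6·σ_2 + 1·σ_3 = 6(Δ_2 - Δ_1) = 57
Clamped end conditions give two more equations: 2h_0·σ_0 + h_0·σ_1 = 6(Δ_0 - S'(-2)) = -18 and h_2·σ_2 + 2h_2·σ_3 = 6(S'(3) - Δ_2) = -48.
Forward elimination and back-substitution give σ_0 = -55/46, σ_1 = -152/23, σ_2 = 394/23, σ_3 = -749/23.

-1.1957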